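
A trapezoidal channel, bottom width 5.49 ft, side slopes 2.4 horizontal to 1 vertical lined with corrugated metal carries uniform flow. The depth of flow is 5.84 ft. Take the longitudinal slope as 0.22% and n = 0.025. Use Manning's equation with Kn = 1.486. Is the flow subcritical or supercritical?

With bottom width b = 5.49 ft and side slope z = 2.4: A = (b + zy)y = (5.49 + 2.4×5.84)×5.84 = 113.9 ft²; P = b + 2y√(1+z²) = 5.49 + 2×5.84×2.6 = 35.86 ft.
Hydraulic radius R = A/P = 113.9/35.86 = 3.177 ft.
V = (1.486/n) R^(2/3) √S = (1.486/0.025) × 3.177^(2/3) × √0.0022 = 6.025 ft/s. Hydraulic depth D_h = A/T = 113.9/33.52 = 3.398 ft.
Froude number Fr = V/√(g·D_h) = 6.025/√(32.2×3.398) = 0.576, which is less than 1, so the flow is subcritical.

subcritical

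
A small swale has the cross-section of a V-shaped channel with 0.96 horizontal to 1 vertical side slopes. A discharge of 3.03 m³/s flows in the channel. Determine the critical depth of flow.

y_c = 1.15 m

At critical depth, Q² T / (g A³) = 1, i.e. A³/T = Q²/g = 3.03²/9.81 = 0.9359.
At y = 1.43 m: A³/T = 2.755 — over.
At y = 0.84 m: A³/T = 0.1927 — short.
At y = 1.15 m: A³/T = 0.9268 — close enough.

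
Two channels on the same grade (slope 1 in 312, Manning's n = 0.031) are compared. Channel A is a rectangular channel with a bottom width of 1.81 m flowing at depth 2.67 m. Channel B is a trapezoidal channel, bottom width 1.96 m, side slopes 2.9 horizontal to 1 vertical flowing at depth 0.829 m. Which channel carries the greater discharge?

Channel A: Flow area A = b·y = 1.81 × 2.67 = 4.833 m². Wetted perimeter P = b + 2y = 1.81 + 2×2.67 = 7.15 m. Hydraulic radius R = A/P = 4.833/7.15 = 0.6759 m. Q_A = (1/0.031)·4.833·0.6759^(2/3)·√0.003205 = 6.797 m³/s.
Channel B: With bottom width b = 1.96 m and side slope z = 2.9: A = (b + zy)y = (1.96 + 2.9×0.829)×0.829 = 3.618 m²; P = b + 2y√(1+z²) = 1.96 + 2×0.829×3.068 = 7.046 m. Hydraulic radius R = A/P = 3.618/7.046 = 0.5135 m. Q_B = (1/0.031)·3.618·0.5135^(2/3)·√0.003205 = 4.237 m³/s.
Q_A = 6.797 m³/s vs Q_B = 4.237 m³/s, so channel A carries more.

channel A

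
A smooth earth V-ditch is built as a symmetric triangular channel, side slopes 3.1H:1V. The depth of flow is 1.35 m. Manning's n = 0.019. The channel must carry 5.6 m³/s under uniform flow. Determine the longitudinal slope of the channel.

For a triangular section with side slope z = 3.1: A = zy² = 3.1×1.35² = 5.65 m²; P = 2y√(1+z²) = 2×1.35×3.257 = 8.795 m.
Hydraulic radius R = A/P = 5.65/8.795 = 0.6424 m.
From Manning's equation, S = [nQ / (1 A R^(2/3))]² = [0.019 × 5.6 / (1 × 5.65 × 0.6424^(2/3))]² = 0.00064.

S = 0.00064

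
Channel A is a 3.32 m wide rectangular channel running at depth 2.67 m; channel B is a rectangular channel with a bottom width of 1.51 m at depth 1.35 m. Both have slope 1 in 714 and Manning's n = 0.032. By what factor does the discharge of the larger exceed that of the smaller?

7.16

Channel A: Flow area A = b·y = 3.32 × 2.67 = 8.864 m². Wetted perimeter P = b + 2y = 3.32 + 2×2.67 = 8.66 m. Hydraulic radius R = A/P = 8.864/8.66 = 1.024 m. Q_A = (1/0.032)·8.864·1.024^(2/3)·√0.001401 = 10.53 m³/s.
Channel B: Flow area A = b·y = 1.51 × 1.35 = 2.038 m². Wetted perimeter P = b + 2y = 1.51 + 2×1.35 = 4.21 m. Hydraulic radius R = A/P = 2.038/4.21 = 0.4842 m. Q_B = (1/0.032)·2.038·0.4842^(2/3)·√0.001401 = 1.47 m³/s.
The larger discharge is 10.53 m³/s and the smaller is 1.47 m³/s; the ratio is 7.16.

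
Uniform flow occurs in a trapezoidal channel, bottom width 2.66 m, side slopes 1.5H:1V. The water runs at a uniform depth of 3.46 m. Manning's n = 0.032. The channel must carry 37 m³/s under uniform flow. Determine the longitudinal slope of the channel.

S = 0.000871

With bottom width b = 2.66 m and side slope z = 1.5: A = (b + zy)y = (2.66 + 1.5×3.46)×3.46 = 27.16 m²; P = b + 2y√(1+z²) = 2.66 + 2×3.46×1.803 = 15.14 m.
Hydraulic radius R = A/P = 27.16/15.14 = 1.795 m.
From Manning's equation, S = [nQ / (1 A R^(2/3))]² = [0.032 × 37 / (1 × 27.16 × 1.795^(2/3))]² = 0.000871.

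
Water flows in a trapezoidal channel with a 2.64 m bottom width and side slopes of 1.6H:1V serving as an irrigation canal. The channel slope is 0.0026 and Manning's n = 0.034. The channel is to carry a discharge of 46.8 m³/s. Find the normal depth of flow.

Manning's equation rearranged: A R^(2/3) = nQ / (1·√S) = 0.034 × 46.8 / (√0.0026) = 31.21.
At y = 2.35 m: A R^(2/3) = 17.98 — too small.
At y = 3.03 m: A R^(2/3) = 31.19 — matches.

y_n = 3.03 m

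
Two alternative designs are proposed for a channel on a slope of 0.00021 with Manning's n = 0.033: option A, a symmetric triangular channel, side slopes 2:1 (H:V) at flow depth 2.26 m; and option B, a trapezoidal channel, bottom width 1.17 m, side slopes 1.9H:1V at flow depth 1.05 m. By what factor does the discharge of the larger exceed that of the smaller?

4.42

Channel A: For a triangular section with side slope z = 2: A = zy² = 2×2.26² = 10.22 m²; P = 2y√(1+z²) = 2×2.26×2.236 = 10.11 m. Hydraulic radius R = A/P = 10.22/10.11 = 1.011 m. Q_A = (1/0.033)·10.22·1.011^(2/3)·√0.00021 = 4.518 m³/s.
Channel B: With bottom width b = 1.17 m and side slope z = 1.9: A = (b + zy)y = (1.17 + 1.9×1.05)×1.05 = 3.323 m²; P = b + 2y√(1+z²) = 1.17 + 2×1.05×2.147 = 5.679 m. Hydraulic radius R = A/P = 3.323/5.679 = 0.5852 m. Q_B = (1/0.033)·3.323·0.5852^(2/3)·√0.00021 = 1.021 m³/s.
The larger discharge is 4.518 m³/s and the smaller is 1.021 m³/s; the ratio is 4.42.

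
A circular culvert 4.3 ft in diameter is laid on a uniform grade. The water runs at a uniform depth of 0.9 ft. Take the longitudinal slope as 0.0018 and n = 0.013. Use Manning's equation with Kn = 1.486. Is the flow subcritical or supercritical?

subcritical

For a circular section of diameter D = 4.3 ft at depth y = 0.9 ft, the central angle is θ = 2 arccos(1 − 2y/D) = 1.901 rad. Then A = (D²/8)(θ − sin θ) = 2.206 ft² and P = Dθ/2 = 4.087 ft.
Hydraulic radius R = A/P = 2.206/4.087 = 0.5399 ft.
V = (1.486/n) R^(2/3) √S = (1.486/0.013) × 0.5399^(2/3) × √0.0018 = 3.216 ft/s. Hydraulic depth D_h = A/T = 2.206/3.499 = 0.6307 ft.
Froude number Fr = V/√(g·D_h) = 3.216/√(32.2×0.6307) = 0.714, which is less than 1, so the flow is subcritical.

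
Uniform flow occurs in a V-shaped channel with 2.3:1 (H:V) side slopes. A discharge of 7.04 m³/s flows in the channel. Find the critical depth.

At critical depth, Q² T / (g A³) = 1, i.e. A³/T = Q²/g = 7.04²/9.81 = 5.052.
At y = 0.891 m: A³/T = 1.485 — short.
At y = 1.45 m: A³/T = 16.95 — over.
At y = 1.14 m: A³/T = 5.093 — close enough.

y_c = 1.14 m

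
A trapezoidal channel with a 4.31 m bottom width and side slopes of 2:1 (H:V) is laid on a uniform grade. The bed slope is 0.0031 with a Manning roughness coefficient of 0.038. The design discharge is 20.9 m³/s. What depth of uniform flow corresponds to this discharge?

Manning's equation rearranged: A R^(2/3) = nQ / (1·√S) = 0.038 × 20.9 / (√0.0031) = 14.26.
Try y = 1.38 m: A R^(2/3) = 9.301 — short.
Try y = 2.09 m: A R^(2/3) = 21.13 — over.
Try y = 1.72 m: A R^(2/3) = 14.3 — close enough.

y_n = 1.72 m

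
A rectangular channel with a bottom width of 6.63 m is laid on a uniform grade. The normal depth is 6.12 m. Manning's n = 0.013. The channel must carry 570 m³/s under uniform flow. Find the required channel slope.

Flow area A = b·y = 6.63 × 6.12 = 40.58 m². Wetted perimeter P = b + 2y = 6.63 + 2×6.12 = 18.87 m.
Hydraulic radius R = A/P = 40.58/18.87 = 2.15 m.
From Manning's equation, S = [nQ / (1 A R^(2/3))]² = [0.013 × 570 / (1 × 40.58 × 2.15^(2/3))]² = 0.012.

S = 0.012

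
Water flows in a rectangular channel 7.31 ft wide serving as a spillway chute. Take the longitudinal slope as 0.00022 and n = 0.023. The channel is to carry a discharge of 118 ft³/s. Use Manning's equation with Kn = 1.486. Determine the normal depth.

Manning's equation rearranged: A R^(2/3) = nQ / (1.486·√S) = 0.023 × 118 / (1.486 × √0.00022) = 123.1.
At y = 10.8 ft: A R^(2/3) = 154.2 — over.
At y = 6.67 ft: A R^(2/3) = 86.46 — short.
At y = 8.92 ft: A R^(2/3) = 123.1 — ≈ 123.1.

y_n = 8.92 ft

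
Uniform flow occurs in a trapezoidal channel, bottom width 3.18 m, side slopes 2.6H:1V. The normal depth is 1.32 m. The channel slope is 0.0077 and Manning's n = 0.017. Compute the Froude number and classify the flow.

supercritical

With bottom width b = 3.18 m and side slope z = 2.6: A = (b + zy)y = (3.18 + 2.6×1.32)×1.32 = 8.728 m²; P = b + 2y√(1+z²) = 3.18 + 2×1.32×2.786 = 10.53 m.
Hydraulic radius R = A/P = 8.728/10.53 = 0.8285 m.
V = (1/n) R^(2/3) √S = (1/0.017) × 0.8285^(2/3) × √0.0077 = 4.553 m/s. Hydraulic depth D_h = A/T = 8.728/10.04 = 0.869 m.
Froude number Fr = V/√(g·D_h) = 4.553/√(9.81×0.869) = 1.56, which is greater than 1, so the flow is supercritical.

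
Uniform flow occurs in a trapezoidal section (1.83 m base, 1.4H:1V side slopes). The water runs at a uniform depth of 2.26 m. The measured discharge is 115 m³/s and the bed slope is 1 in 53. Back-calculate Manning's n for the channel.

n = 0.015

With bottom width b = 1.83 m and side slope z = 1.4: A = (b + zy)y = (1.83 + 1.4×2.26)×2.26 = 11.29 m²; P = b + 2y√(1+z²) = 1.83 + 2×2.26×1.72 = 9.607 m.
Hydraulic radius R = A/P = 11.29/9.607 = 1.175 m.
Rearranging Manning's equation: n = (1/Q) A R^(2/3) S^(1/2) = (1/115) × 11.29 × 1.175^(2/3) × √0.01887 = 0.015.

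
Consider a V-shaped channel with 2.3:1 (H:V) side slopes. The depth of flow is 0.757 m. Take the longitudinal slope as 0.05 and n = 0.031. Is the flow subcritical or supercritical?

For a triangular section with side slope z = 2.3: A = zy² = 2.3×0.757² = 1.318 m²; P = 2y√(1+z²) = 2×0.757×2.508 = 3.797 m.
Hydraulic radius R = A/P = 1.318/3.797 = 0.3471 m.
V = (1/n) R^(2/3) √S = (1/0.031) × 0.3471^(2/3) × √0.05 = 3.563 m/s. Hydraulic depth D_h = A/T = 1.318/3.482 = 0.3785 m.
Froude number Fr = V/√(g·D_h) = 3.563/√(9.81×0.3785) = 1.85, which is greater than 1, so the flow is supercritical.

supercritical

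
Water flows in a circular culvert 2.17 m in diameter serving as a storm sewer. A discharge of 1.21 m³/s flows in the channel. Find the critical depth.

At critical depth, Q² T / (g A³) = 1, i.e. A³/T = Q²/g = 1.21²/9.81 = 0.1492.
Try y = 0.364 m: A³/T = 0.04217 — low.
Try y = 0.574 m: A³/T = 0.2506 — high.
Try y = 0.503 m: A³/T = 0.1498 — matches.

y_c = 0.503 m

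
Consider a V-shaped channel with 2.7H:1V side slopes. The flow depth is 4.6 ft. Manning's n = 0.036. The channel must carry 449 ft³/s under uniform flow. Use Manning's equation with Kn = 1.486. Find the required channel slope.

S = 0.013

For a triangular section with side slope z = 2.7: A = zy² = 2.7×4.6² = 57.13 ft²; P = 2y√(1+z²) = 2×4.6×2.879 = 26.49 ft.
Hydraulic radius R = A/P = 57.13/26.49 = 2.157 ft.
From Manning's equation, S = [nQ / (1.486 A R^(2/3))]² = [0.036 × 449 / (1.486 × 57.13 × 2.157^(2/3))]² = 0.013.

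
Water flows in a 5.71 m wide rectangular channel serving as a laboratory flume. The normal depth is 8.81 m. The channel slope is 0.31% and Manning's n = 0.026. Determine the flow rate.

Q = 180 m³/s

Flow area A = b·y = 5.71 × 8.81 = 50.31 m². Wetted perimeter P = b + 2y = 5.71 + 2×8.81 = 23.33 m.
Hydraulic radius R = A/P = 50.31/23.33 = 2.156 m.
Manning's equation: Q = (1/n) A R^(2/3) S^(1/2) = (1/0.026) × 50.31 × 2.156^(2/3) × 0.0031^(1/2) = 180 m³/s.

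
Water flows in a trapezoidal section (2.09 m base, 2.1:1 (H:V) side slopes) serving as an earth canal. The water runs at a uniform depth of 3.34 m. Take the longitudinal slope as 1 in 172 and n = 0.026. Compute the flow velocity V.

V = 4.22 m/s

With bottom width b = 2.09 m and side slope z = 2.1: A = (b + zy)y = (2.09 + 2.1×3.34)×3.34 = 30.41 m²; P = b + 2y√(1+z²) = 2.09 + 2×3.34×2.326 = 17.63 m.
Hydraulic radius R = A/P = 30.41/17.63 = 1.725 m.
From Manning's equation, V = (1/n) R^(2/3) S^(1/2) = (1/0.026) × 1.725^(2/3) × 0.005814^(1/2) = 4.22 m/s.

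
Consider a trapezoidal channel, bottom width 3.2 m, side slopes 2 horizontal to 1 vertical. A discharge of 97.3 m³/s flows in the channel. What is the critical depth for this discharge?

y_c = 2.75 m

At critical depth, Q² T / (g A³) = 1, i.e. A³/T = Q²/g = 97.3²/9.81 = 965.1.
Trying y = 2.22 m: A³/T = 403.9 — low.
Trying y = 2.75 m: A³/T = 964.4 — ≈ 965.1.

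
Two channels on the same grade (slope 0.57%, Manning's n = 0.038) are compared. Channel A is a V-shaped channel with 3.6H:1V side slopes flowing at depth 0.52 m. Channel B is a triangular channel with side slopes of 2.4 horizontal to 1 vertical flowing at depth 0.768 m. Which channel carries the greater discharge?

channel B

Channel A: For a triangular section with side slope z = 3.6: A = zy² = 3.6×0.52² = 0.9734 m²; P = 2y√(1+z²) = 2×0.52×3.736 = 3.886 m. Hydraulic radius R = A/P = 0.9734/3.886 = 0.2505 m. Q_A = (1/0.038)·0.9734·0.2505^(2/3)·√0.0057 = 0.7686 m³/s.
Channel B: For a triangular section with side slope z = 2.4: A = zy² = 2.4×0.768² = 1.416 m²; P = 2y√(1+z²) = 2×0.768×2.6 = 3.994 m. Hydraulic radius R = A/P = 1.416/3.994 = 0.3545 m. Q_B = (1/0.038)·1.416·0.3545^(2/3)·√0.0057 = 1.409 m³/s.
Q_A = 0.7686 m³/s vs Q_B = 1.409 m³/s, so channel B carries more.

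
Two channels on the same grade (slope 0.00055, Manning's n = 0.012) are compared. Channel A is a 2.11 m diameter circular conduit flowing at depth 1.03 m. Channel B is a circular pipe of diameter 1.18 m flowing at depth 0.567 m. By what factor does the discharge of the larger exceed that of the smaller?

4.84

Channel A: For a circular section of diameter D = 2.11 m at depth y = 1.03 m, the central angle is θ = 2 arccos(1 − 2y/D) = 3.094 rad. Then A = (D²/8)(θ − sin θ) = 1.696 m² and P = Dθ/2 = 3.264 m. Hydraulic radius R = A/P = 1.696/3.264 = 0.5194 m. Q_A = (1/0.012)·1.696·0.5194^(2/3)·√0.00055 = 2.141 m³/s.
Channel B: For a circular section of diameter D = 1.18 m at depth y = 0.567 m, the central angle is θ = 2 arccos(1 − 2y/D) = 3.064 rad. Then A = (D²/8)(θ − sin θ) = 0.5197 m² and P = Dθ/2 = 1.808 m. Hydraulic radius R = A/P = 0.5197/1.808 = 0.2875 m. Q_B = (1/0.012)·0.5197·0.2875^(2/3)·√0.00055 = 0.4424 m³/s.
The larger discharge is 2.141 m³/s and the smaller is 0.4424 m³/s; the ratio is 4.84.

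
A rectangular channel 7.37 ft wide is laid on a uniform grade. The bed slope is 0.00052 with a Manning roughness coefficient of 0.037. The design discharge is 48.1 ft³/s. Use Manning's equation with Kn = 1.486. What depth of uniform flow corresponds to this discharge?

Manning's equation rearranged: A R^(2/3) = nQ / (1.486·√S) = 0.037 × 48.1 / (1.486 × √0.00052) = 52.52.
Try y = 4.99 ft: A R^(2/3) = 60.68 — over.
Try y = 3.25 ft: A R^(2/3) = 34.48 — short.
Try y = 4.46 ft: A R^(2/3) = 52.49 — close enough.

y_n = 4.46 ft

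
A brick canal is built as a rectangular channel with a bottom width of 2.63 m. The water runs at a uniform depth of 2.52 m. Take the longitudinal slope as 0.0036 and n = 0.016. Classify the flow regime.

Flow area A = b·y = 2.63 × 2.52 = 6.628 m². Wetted perimeter P = b + 2y = 2.63 + 2×2.52 = 7.67 m.
Hydraulic radius R = A/P = 6.628/7.67 = 0.8641 m.
V = (1/n) R^(2/3) √S = (1/0.016) × 0.8641^(2/3) × √0.0036 = 3.402 m/s. Hydraulic depth D_h = A/T = 6.628/2.63 = 2.52 m.
Froude number Fr = V/√(g·D_h) = 3.402/√(9.81×2.52) = 0.684, which is less than 1, so the flow is subcritical.

subcritical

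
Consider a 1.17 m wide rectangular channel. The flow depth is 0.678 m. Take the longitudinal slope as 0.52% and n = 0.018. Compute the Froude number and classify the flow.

subcritical

Flow area A = b·y = 1.17 × 0.678 = 0.7933 m². Wetted perimeter P = b + 2y = 1.17 + 2×0.678 = 2.526 m.
Hydraulic radius R = A/P = 0.7933/2.526 = 0.314 m.
V = (1/n) R^(2/3) √S = (1/0.018) × 0.314^(2/3) × √0.0052 = 1.851 m/s. Hydraulic depth D_h = A/T = 0.7933/1.17 = 0.678 m.
Froude number Fr = V/√(g·D_h) = 1.851/√(9.81×0.678) = 0.718, which is less than 1, so the flow is subcritical.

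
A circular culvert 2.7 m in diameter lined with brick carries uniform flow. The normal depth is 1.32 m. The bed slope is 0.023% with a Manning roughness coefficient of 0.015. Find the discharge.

Q = 2.14 m³/s

For a circular section of diameter D = 2.7 m at depth y = 1.32 m, the central angle is θ = 2 arccos(1 − 2y/D) = 3.097 rad. Then A = (D²/8)(θ − sin θ) = 2.782 m² and P = Dθ/2 = 4.181 m.
Hydraulic radius R = A/P = 2.782/4.181 = 0.6653 m.
Manning's equation: Q = (1/n) A R^(2/3) S^(1/2) = (1/0.015) × 2.782 × 0.6653^(2/3) × 0.00023^(1/2) = 2.14 m³/s.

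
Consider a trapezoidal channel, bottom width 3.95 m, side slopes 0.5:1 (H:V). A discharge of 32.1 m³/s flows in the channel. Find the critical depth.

At critical depth, Q² T / (g A³) = 1, i.e. A³/T = Q²/g = 32.1²/9.81 = 105.
Trying y = 1.4 m: A³/T = 51.57 — short.
Trying y = 1.99 m: A³/T = 160.4 — over.
Trying y = 1.75 m: A³/T = 105.6 — matches.

y_c = 1.75 m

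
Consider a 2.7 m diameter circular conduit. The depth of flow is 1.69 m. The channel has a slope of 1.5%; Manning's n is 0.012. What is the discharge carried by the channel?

For a circular section of diameter D = 2.7 m at depth y = 1.69 m, the central angle is θ = 2 arccos(1 − 2y/D) = 3.651 rad. Then A = (D²/8)(θ − sin θ) = 3.771 m² and P = Dθ/2 = 4.929 m.
Hydraulic radius R = A/P = 3.771/4.929 = 0.7651 m.
Manning's equation: Q = (1/n) A R^(2/3) S^(1/2) = (1/0.012) × 3.771 × 0.7651^(2/3) × 0.015^(1/2) = 32.2 m³/s.

Q = 32.2 m³/s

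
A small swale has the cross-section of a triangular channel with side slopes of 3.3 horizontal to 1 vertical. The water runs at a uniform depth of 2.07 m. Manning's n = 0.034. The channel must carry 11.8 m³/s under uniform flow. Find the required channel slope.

S = 0.000815

For a triangular section with side slope z = 3.3: A = zy² = 3.3×2.07² = 14.14 m²; P = 2y√(1+z²) = 2×2.07×3.448 = 14.28 m.
Hydraulic radius R = A/P = 14.14/14.28 = 0.9905 m.
From Manning's equation, S = [nQ / (1 A R^(2/3))]² = [0.034 × 11.8 / (1 × 14.14 × 0.9905^(2/3))]² = 0.000815.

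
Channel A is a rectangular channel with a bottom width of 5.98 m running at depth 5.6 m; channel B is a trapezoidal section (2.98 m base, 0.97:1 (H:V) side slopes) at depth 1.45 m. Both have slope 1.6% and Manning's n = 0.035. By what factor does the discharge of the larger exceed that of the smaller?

8.77

Channel A: Flow area A = b·y = 5.98 × 5.6 = 33.49 m². Wetted perimeter P = b + 2y = 5.98 + 2×5.6 = 17.18 m. Hydraulic radius R = A/P = 33.49/17.18 = 1.949 m. Q_A = (1/0.035)·33.49·1.949^(2/3)·√0.016 = 188.9 m³/s.
Channel B: With bottom width b = 2.98 m and side slope z = 0.97: A = (b + zy)y = (2.98 + 0.97×1.45)×1.45 = 6.36 m²; P = b + 2y√(1+z²) = 2.98 + 2×1.45×1.393 = 7.02 m. Hydraulic radius R = A/P = 6.36/7.02 = 0.906 m. Q_B = (1/0.035)·6.36·0.906^(2/3)·√0.016 = 21.52 m³/s.
The larger discharge is 188.9 m³/s and the smaller is 21.52 m³/s; the ratio is 8.77.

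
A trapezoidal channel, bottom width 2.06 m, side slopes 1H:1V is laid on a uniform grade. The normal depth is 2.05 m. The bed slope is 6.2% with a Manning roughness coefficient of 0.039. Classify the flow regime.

supercritical

With bottom width b = 2.06 m and side slope z = 1: A = (b + zy)y = (2.06 + 1×2.05)×2.05 = 8.425 m²; P = b + 2y√(1+z²) = 2.06 + 2×2.05×1.414 = 7.858 m.
Hydraulic radius R = A/P = 8.425/7.858 = 1.072 m.
V = (1/n) R^(2/3) √S = (1/0.039) × 1.072^(2/3) × √0.062 = 6.688 m/s. Hydraulic depth D_h = A/T = 8.425/6.16 = 1.368 m.
Froude number Fr = V/√(g·D_h) = 6.688/√(9.81×1.368) = 1.83, which is greater than 1, so the flow is supercritical.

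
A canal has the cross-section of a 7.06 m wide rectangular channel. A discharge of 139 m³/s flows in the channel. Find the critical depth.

For a rectangular channel, critical depth y_c = (q²/g)^(1/3) where q = Q/b = 139/7.06 = 19.69 m²/s.
So y_c = (19.69²/9.81)^(1/3) = 3.41 m.

y_c = 3.41 m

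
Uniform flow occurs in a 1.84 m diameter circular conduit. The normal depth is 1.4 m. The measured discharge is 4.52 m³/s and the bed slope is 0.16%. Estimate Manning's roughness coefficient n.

For a circular section of diameter D = 1.84 m at depth y = 1.4 m, the central angle is θ = 2 arccos(1 − 2y/D) = 4.239 rad. Then A = (D²/8)(θ − sin θ) = 2.171 m² and P = Dθ/2 = 3.9 m.
Hydraulic radius R = A/P = 2.171/3.9 = 0.5566 m.
Rearranging Manning's equation: n = (1/Q) A R^(2/3) S^(1/2) = (1/4.52) × 2.171 × 0.5566^(2/3) × √0.0016 = 0.013.

n = 0.013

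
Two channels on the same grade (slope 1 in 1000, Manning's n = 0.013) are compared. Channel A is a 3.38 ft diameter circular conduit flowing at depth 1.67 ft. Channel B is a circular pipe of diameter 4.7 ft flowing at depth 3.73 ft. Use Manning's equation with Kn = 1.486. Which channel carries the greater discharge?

Channel A: For a circular section of diameter D = 3.38 ft at depth y = 1.67 ft, the central angle is θ = 2 arccos(1 − 2y/D) = 3.118 rad. Then A = (D²/8)(θ − sin θ) = 4.419 ft² and P = Dθ/2 = 5.269 ft. Hydraulic radius R = A/P = 4.419/5.269 = 0.8386 ft. Q_A = (1.486/0.013)·4.419·0.8386^(2/3)·√0.001 = 14.2 ft³/s.
Channel B: For a circular section of diameter D = 4.7 ft at depth y = 3.73 ft, the central angle is θ = 2 arccos(1 − 2y/D) = 4.397 rad. Then A = (D²/8)(θ − sin θ) = 14.77 ft² and P = Dθ/2 = 10.33 ft. Hydraulic radius R = A/P = 14.77/10.33 = 1.429 ft. Q_B = (1.486/0.013)·14.77·1.429^(2/3)·√0.001 = 67.72 ft³/s.
Q_A = 14.2 ft³/s vs Q_B = 67.72 ft³/s, so channel B carries more.

channel B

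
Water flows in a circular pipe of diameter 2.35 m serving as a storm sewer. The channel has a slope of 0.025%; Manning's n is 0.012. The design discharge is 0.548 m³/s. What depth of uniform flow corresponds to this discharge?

y_n = 0.587 m

Manning's equation rearranged: A R^(2/3) = nQ / (1·√S) = 0.012 × 0.548 / (√0.00025) = 0.4159.
At y = 0.64 m: A R^(2/3) = 0.4934 — high.
At y = 0.465 m: A R^(2/3) = 0.2607 — low.
At y = 0.587 m: A R^(2/3) = 0.4161 — close enough.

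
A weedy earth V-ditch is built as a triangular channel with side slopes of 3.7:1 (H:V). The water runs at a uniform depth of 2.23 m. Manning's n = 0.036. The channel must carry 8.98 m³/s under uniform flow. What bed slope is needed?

S = 0.00028

For a triangular section with side slope z = 3.7: A = zy² = 3.7×2.23² = 18.4 m²; P = 2y√(1+z²) = 2×2.23×3.833 = 17.09 m.
Hydraulic radius R = A/P = 18.4/17.09 = 1.076 m.
From Manning's equation, S = [nQ / (1 A R^(2/3))]² = [0.036 × 8.98 / (1 × 18.4 × 1.076^(2/3))]² = 0.00028.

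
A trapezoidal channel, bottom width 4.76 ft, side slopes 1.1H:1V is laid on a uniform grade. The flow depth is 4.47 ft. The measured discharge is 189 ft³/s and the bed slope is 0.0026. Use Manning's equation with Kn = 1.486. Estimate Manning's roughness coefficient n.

n = 0.0311

With bottom width b = 4.76 ft and side slope z = 1.1: A = (b + zy)y = (4.76 + 1.1×4.47)×4.47 = 43.26 ft²; P = b + 2y√(1+z²) = 4.76 + 2×4.47×1.487 = 18.05 ft.
Hydraulic radius R = A/P = 43.26/18.05 = 2.396 ft.
Rearranging Manning's equation: n = (1.486/Q) A R^(2/3) S^(1/2) = (1.486/189) × 43.26 × 2.396^(2/3) × √0.0026 = 0.0311.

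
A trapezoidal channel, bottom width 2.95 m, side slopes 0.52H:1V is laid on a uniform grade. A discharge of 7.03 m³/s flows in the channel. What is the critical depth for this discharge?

y_c = 0.794 m

At critical depth, Q² T / (g A³) = 1, i.e. A³/T = Q²/g = 7.03²/9.81 = 5.038.
Try y = 0.868 m: A³/T = 6.68 — over.
Try y = 0.586 m: A³/T = 1.949 — short.
Try y = 0.794 m: A³/T = 5.042 — ≈ 5.038.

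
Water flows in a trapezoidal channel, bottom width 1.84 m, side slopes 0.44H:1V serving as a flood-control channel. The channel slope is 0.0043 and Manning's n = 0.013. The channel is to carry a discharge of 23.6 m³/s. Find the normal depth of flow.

y_n = 1.93 m

Manning's equation rearranged: A R^(2/3) = nQ / (1·√S) = 0.013 × 23.6 / (√0.0043) = 4.679.
Try y = 1.61 m: A R^(2/3) = 3.434 — too small.
Try y = 1.93 m: A R^(2/3) = 4.682 — close enough.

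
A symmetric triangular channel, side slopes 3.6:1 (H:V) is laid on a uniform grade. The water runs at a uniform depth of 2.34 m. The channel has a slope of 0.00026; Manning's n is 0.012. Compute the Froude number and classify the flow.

For a triangular section with side slope z = 3.6: A = zy² = 3.6×2.34² = 19.71 m²; P = 2y√(1+z²) = 2×2.34×3.736 = 17.49 m.
Hydraulic radius R = A/P = 19.71/17.49 = 1.127 m.
V = (1/n) R^(2/3) √S = (1/0.012) × 1.127^(2/3) × √0.00026 = 1.455 m/s. Hydraulic depth D_h = A/T = 19.71/16.85 = 1.17 m.
Froude number Fr = V/√(g·D_h) = 1.455/√(9.81×1.17) = 0.43, which is less than 1, so the flow is subcritical.

subcritical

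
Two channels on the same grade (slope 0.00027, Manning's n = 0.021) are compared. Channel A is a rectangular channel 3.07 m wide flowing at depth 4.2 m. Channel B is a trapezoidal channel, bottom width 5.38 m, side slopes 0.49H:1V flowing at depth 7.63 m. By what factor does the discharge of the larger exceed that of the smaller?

Channel A: Flow area A = b·y = 3.07 × 4.2 = 12.89 m². Wetted perimeter P = b + 2y = 3.07 + 2×4.2 = 11.47 m. Hydraulic radius R = A/P = 12.89/11.47 = 1.124 m. Q_A = (1/0.021)·12.89·1.124^(2/3)·√0.00027 = 10.91 m³/s.
Channel B: With bottom width b = 5.38 m and side slope z = 0.49: A = (b + zy)y = (5.38 + 0.49×7.63)×7.63 = 69.58 m²; P = b + 2y√(1+z²) = 5.38 + 2×7.63×1.114 = 22.37 m. Hydraulic radius R = A/P = 69.58/22.37 = 3.11 m. Q_B = (1/0.021)·69.58·3.11^(2/3)·√0.00027 = 116 m³/s.
The larger discharge is 116 m³/s and the smaller is 10.91 m³/s; the ratio is 10.6.

10.6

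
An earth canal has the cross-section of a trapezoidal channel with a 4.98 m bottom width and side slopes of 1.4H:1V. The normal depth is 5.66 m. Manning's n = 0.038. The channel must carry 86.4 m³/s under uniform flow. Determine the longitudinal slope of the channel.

S = 0.00047

With bottom width b = 4.98 m and side slope z = 1.4: A = (b + zy)y = (4.98 + 1.4×5.66)×5.66 = 73.04 m²; P = b + 2y√(1+z²) = 4.98 + 2×5.66×1.72 = 24.46 m.
Hydraulic radius R = A/P = 73.04/24.46 = 2.986 m.
From Manning's equation, S = [nQ / (1 A R^(2/3))]² = [0.038 × 86.4 / (1 × 73.04 × 2.986^(2/3))]² = 0.00047.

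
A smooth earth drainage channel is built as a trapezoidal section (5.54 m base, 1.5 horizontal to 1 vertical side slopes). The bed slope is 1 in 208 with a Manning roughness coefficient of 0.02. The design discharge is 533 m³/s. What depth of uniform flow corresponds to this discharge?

Manning's equation rearranged: A R^(2/3) = nQ / (1·√S) = 0.02 × 533 / (√0.004808) = 153.7.
Try y = 3.78 m: A R^(2/3) = 71.91 — low.
Try y = 5.94 m: A R^(2/3) = 185.8 — high.
Try y = 5.44 m: A R^(2/3) = 153.7 — close enough.

y_n = 5.44 m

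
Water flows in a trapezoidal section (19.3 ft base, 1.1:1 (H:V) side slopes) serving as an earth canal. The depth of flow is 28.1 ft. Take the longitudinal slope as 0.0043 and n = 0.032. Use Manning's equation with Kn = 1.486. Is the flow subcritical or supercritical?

With bottom width b = 19.3 ft and side slope z = 1.1: A = (b + zy)y = (19.3 + 1.1×28.1)×28.1 = 1411 ft²; P = b + 2y√(1+z²) = 19.3 + 2×28.1×1.487 = 102.8 ft.
Hydraulic radius R = A/P = 1411/102.8 = 13.72 ft.
V = (1.486/n) R^(2/3) √S = (1.486/0.032) × 13.72^(2/3) × √0.0043 = 17.45 ft/s. Hydraulic depth D_h = A/T = 1411/81.12 = 17.39 ft.
Froude number Fr = V/√(g·D_h) = 17.45/√(32.2×17.39) = 0.737, which is less than 1, so the flow is subcritical.

subcritical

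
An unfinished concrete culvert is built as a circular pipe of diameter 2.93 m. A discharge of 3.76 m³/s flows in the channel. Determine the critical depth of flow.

y_c = 0.826 m

At critical depth, Q² T / (g A³) = 1, i.e. A³/T = Q²/g = 3.76²/9.81 = 1.441.
Try y = 1.02 m: A³/T = 3.26 — too large.
Try y = 0.662 m: A³/T = 0.6082 — too small.
Try y = 0.826 m: A³/T = 1.44 — matches.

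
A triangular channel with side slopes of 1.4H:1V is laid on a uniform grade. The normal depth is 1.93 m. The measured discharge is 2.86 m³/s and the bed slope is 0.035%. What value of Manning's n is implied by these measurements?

For a triangular section with side slope z = 1.4: A = zy² = 1.4×1.93² = 5.215 m²; P = 2y√(1+z²) = 2×1.93×1.72 = 6.641 m.
Hydraulic radius R = A/P = 5.215/6.641 = 0.7853 m.
Rearranging Manning's equation: n = (1/Q) A R^(2/3) S^(1/2) = (1/2.86) × 5.215 × 0.7853^(2/3) × √0.00035 = 0.029.

n = 0.029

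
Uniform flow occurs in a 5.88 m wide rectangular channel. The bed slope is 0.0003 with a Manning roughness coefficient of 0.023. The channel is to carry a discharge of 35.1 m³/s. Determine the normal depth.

y_n = 5.21 m

Manning's equation rearranged: A R^(2/3) = nQ / (1·√S) = 0.023 × 35.1 / (√0.0003) = 46.61.
At y = 4.4 m: A R^(2/3) = 37.75 — low.
At y = 5.71 m: A R^(2/3) = 52.24 — high.
At y = 5.21 m: A R^(2/3) = 46.66 — matches.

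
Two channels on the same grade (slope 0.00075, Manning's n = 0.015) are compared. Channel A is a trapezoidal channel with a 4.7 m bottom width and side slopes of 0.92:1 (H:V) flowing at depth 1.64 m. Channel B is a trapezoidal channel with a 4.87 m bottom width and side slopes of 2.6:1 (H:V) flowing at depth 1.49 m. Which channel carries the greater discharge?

channel B

Channel A: With bottom width b = 4.7 m and side slope z = 0.92: A = (b + zy)y = (4.7 + 0.92×1.64)×1.64 = 10.18 m²; P = b + 2y√(1+z²) = 4.7 + 2×1.64×1.359 = 9.157 m. Hydraulic radius R = A/P = 10.18/9.157 = 1.112 m. Q_A = (1/0.015)·10.18·1.112^(2/3)·√0.00075 = 19.95 m³/s.
Channel B: With bottom width b = 4.87 m and side slope z = 2.6: A = (b + zy)y = (4.87 + 2.6×1.49)×1.49 = 13.03 m²; P = b + 2y√(1+z²) = 4.87 + 2×1.49×2.786 = 13.17 m. Hydraulic radius R = A/P = 13.03/13.17 = 0.9892 m. Q_B = (1/0.015)·13.03·0.9892^(2/3)·√0.00075 = 23.61 m³/s.
Q_A = 19.95 m³/s vs Q_B = 23.61 m³/s, so channel B carries more.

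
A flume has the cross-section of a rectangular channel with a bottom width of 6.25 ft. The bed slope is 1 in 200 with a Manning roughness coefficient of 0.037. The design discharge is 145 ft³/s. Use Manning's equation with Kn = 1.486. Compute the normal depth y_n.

y_n = 5.22 ft

Manning's equation rearranged: A R^(2/3) = nQ / (1.486·√S) = 0.037 × 145 / (1.486 × √0.005) = 51.06.
Trying y = 4.03 ft: A R^(2/3) = 36.72 — low.
Trying y = 6.66 ft: A R^(2/3) = 68.84 — high.
Trying y = 5.22 ft: A R^(2/3) = 51.01 — close enough.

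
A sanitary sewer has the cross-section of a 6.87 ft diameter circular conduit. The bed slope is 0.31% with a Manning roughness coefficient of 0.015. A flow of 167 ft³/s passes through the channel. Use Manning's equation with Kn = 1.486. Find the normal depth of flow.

Manning's equation rearranged: A R^(2/3) = nQ / (1.486·√S) = 0.015 × 167 / (1.486 × √0.0031) = 30.28.
At y = 3.16 ft: A R^(2/3) = 23.01 — low.
At y = 4.32 ft: A R^(2/3) = 38.33 — high.
At y = 3.71 ft: A R^(2/3) = 30.22 — ≈ 30.28.

y_n = 3.71 ft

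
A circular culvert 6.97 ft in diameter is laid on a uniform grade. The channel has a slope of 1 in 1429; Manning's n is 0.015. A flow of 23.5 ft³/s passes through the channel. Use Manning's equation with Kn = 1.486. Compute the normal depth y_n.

Manning's equation rearranged: A R^(2/3) = nQ / (1.486·√S) = 0.015 × 23.5 / (1.486 × √0.0006998) = 8.967.
Trying y = 1.55 ft: A R^(2/3) = 5.992 — short.
Trying y = 2.31 ft: A R^(2/3) = 13.1 — over.
Trying y = 1.9 ft: A R^(2/3) = 8.977 — ≈ 8.967.

y_n = 1.9 ft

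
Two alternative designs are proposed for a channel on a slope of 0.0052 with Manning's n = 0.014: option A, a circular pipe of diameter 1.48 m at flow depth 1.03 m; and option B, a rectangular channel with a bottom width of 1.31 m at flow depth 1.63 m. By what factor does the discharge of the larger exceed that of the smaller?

Channel A: For a circular section of diameter D = 1.48 m at depth y = 1.03 m, the central angle is θ = 2 arccos(1 − 2y/D) = 3.947 rad. Then A = (D²/8)(θ − sin θ) = 1.278 m² and P = Dθ/2 = 2.921 m. Hydraulic radius R = A/P = 1.278/2.921 = 0.4376 m. Q_A = (1/0.014)·1.278·0.4376^(2/3)·√0.0052 = 3.795 m³/s.
Channel B: Flow area A = b·y = 1.31 × 1.63 = 2.135 m². Wetted perimeter P = b + 2y = 1.31 + 2×1.63 = 4.57 m. Hydraulic radius R = A/P = 2.135/4.57 = 0.4672 m. Q_B = (1/0.014)·2.135·0.4672^(2/3)·√0.0052 = 6.623 m³/s.
The larger discharge is 6.623 m³/s and the smaller is 3.795 m³/s; the ratio is 1.75.

1.75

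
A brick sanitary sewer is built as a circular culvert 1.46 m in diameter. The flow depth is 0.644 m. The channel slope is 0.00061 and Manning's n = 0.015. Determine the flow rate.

For a circular section of diameter D = 1.46 m at depth y = 0.644 m, the central angle is θ = 2 arccos(1 − 2y/D) = 2.905 rad. Then A = (D²/8)(θ − sin θ) = 0.7118 m² and P = Dθ/2 = 2.121 m.
Hydraulic radius R = A/P = 0.7118/2.121 = 0.3356 m.
Manning's equation: Q = (1/n) A R^(2/3) S^(1/2) = (1/0.015) × 0.7118 × 0.3356^(2/3) × 0.00061^(1/2) = 0.566 m³/s.

Q = 0.566 m³/s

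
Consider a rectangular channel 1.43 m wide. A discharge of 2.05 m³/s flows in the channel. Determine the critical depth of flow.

For a rectangular channel, critical depth y_c = (q²/g)^(1/3) where q = Q/b = 2.05/1.43 = 1.434 m²/s.
So y_c = (1.434²/9.81)^(1/3) = 0.594 m.

y_c = 0.594 m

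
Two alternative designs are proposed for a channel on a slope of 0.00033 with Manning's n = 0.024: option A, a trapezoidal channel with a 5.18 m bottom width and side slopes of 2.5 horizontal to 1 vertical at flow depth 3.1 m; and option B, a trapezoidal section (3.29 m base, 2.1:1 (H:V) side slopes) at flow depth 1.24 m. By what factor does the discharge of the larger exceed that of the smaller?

Channel A: With bottom width b = 5.18 m and side slope z = 2.5: A = (b + zy)y = (5.18 + 2.5×3.1)×3.1 = 40.08 m²; P = b + 2y√(1+z²) = 5.18 + 2×3.1×2.693 = 21.87 m. Hydraulic radius R = A/P = 40.08/21.87 = 1.832 m. Q_A = (1/0.024)·40.08·1.832^(2/3)·√0.00033 = 45.43 m³/s.
Channel B: With bottom width b = 3.29 m and side slope z = 2.1: A = (b + zy)y = (3.29 + 2.1×1.24)×1.24 = 7.309 m²; P = b + 2y√(1+z²) = 3.29 + 2×1.24×2.326 = 9.058 m. Hydraulic radius R = A/P = 7.309/9.058 = 0.8068 m. Q_B = (1/0.024)·7.309·0.8068^(2/3)·√0.00033 = 4.794 m³/s.
The larger discharge is 45.43 m³/s and the smaller is 4.794 m³/s; the ratio is 9.48.

9.48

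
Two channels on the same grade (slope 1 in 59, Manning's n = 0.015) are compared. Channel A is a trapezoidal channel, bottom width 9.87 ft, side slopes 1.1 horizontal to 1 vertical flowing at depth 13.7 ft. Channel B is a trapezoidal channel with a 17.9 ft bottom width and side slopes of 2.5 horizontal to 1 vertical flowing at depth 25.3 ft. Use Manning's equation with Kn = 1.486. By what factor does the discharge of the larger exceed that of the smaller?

9.45

Channel A: With bottom width b = 9.87 ft and side slope z = 1.1: A = (b + zy)y = (9.87 + 1.1×13.7)×13.7 = 341.7 ft²; P = b + 2y√(1+z²) = 9.87 + 2×13.7×1.487 = 50.6 ft. Hydraulic radius R = A/P = 341.7/50.6 = 6.752 ft. Q_A = (1.486/0.015)·341.7·6.752^(2/3)·√0.01695 = 15740 ft³/s.
Channel B: With bottom width b = 17.9 ft and side slope z = 2.5: A = (b + zy)y = (17.9 + 2.5×25.3)×25.3 = 2053 ft²; P = b + 2y√(1+z²) = 17.9 + 2×25.3×2.693 = 154.1 ft. Hydraulic radius R = A/P = 2053/154.1 = 13.32 ft. Q_B = (1.486/0.015)·2053·13.32^(2/3)·√0.01695 = 148800 ft³/s.
The larger discharge is 148800 ft³/s and the smaller is 15740 ft³/s; the ratio is 9.45.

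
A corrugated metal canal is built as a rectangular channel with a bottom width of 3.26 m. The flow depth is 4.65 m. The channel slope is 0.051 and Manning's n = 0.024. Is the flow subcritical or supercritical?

Flow area A = b·y = 3.26 × 4.65 = 15.16 m². Wetted perimeter P = b + 2y = 3.26 + 2×4.65 = 12.56 m.
Hydraulic radius R = A/P = 15.16/12.56 = 1.207 m.
V = (1/n) R^(2/3) √S = (1/0.024) × 1.207^(2/3) × √0.051 = 10.67 m/s. Hydraulic depth D_h = A/T = 15.16/3.26 = 4.65 m.
Froude number Fr = V/√(g·D_h) = 10.67/√(9.81×4.65) = 1.58, which is greater than 1, so the flow is supercritical.

supercritical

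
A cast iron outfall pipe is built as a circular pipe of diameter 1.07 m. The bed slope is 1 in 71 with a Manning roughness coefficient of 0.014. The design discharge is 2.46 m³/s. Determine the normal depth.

y_n = 0.709 m

Manning's equation rearranged: A R^(2/3) = nQ / (1·√S) = 0.014 × 2.46 / (√0.01408) = 0.2902.
Trying y = 0.894 m: A R^(2/3) = 0.3795 — over.
Trying y = 0.709 m: A R^(2/3) = 0.2902 — ≈ 0.2902.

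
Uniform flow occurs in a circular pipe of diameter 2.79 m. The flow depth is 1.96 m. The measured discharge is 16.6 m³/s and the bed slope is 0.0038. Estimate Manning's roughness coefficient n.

n = 0.015

For a circular section of diameter D = 2.79 m at depth y = 1.96 m, the central angle is θ = 2 arccos(1 − 2y/D) = 3.976 rad. Then A = (D²/8)(θ − sin θ) = 4.589 m² and P = Dθ/2 = 5.546 m.
Hydraulic radius R = A/P = 4.589/5.546 = 0.8274 m.
Rearranging Manning's equation: n = (1/Q) A R^(2/3) S^(1/2) = (1/16.6) × 4.589 × 0.8274^(2/3) × √0.0038 = 0.015.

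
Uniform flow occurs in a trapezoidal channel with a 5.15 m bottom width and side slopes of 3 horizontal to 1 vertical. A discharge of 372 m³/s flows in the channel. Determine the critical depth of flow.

y_c = 4.23 m

At critical depth, Q² T / (g A³) = 1, i.e. A³/T = Q²/g = 372²/9.81 = 14110.
Trying y = 5.32 m: A³/T = 38210 — over.
Trying y = 3.38 m: A³/T = 5428 — short.
Trying y = 4.23 m: A³/T = 14080 — close enough.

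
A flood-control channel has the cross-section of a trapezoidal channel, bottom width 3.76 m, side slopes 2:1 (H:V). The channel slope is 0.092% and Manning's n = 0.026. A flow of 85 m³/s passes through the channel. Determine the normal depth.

y_n = 3.86 m

Manning's equation rearranged: A R^(2/3) = nQ / (1·√S) = 0.026 × 85 / (√0.00092) = 72.86.
Trying y = 4.42 m: A R^(2/3) = 98.92 — high.
Trying y = 2.88 m: A R^(2/3) = 38.25 — low.
Trying y = 3.86 m: A R^(2/3) = 72.85 — close enough.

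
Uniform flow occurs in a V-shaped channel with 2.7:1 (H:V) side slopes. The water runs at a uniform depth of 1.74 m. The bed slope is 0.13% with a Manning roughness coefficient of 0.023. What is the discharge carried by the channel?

Q = 11.2 m³/s

For a triangular section with side slope z = 2.7: A = zy² = 2.7×1.74² = 8.175 m²; P = 2y√(1+z²) = 2×1.74×2.879 = 10.02 m.
Hydraulic radius R = A/P = 8.175/10.02 = 0.8158 m.
Manning's equation: Q = (1/n) A R^(2/3) S^(1/2) = (1/0.023) × 8.175 × 0.8158^(2/3) × 0.0013^(1/2) = 11.2 m³/s.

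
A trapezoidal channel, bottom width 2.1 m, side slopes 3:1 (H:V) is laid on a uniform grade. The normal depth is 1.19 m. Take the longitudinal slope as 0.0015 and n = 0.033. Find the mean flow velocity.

With bottom width b = 2.1 m and side slope z = 3: A = (b + zy)y = (2.1 + 3×1.19)×1.19 = 6.747 m²; P = b + 2y√(1+z²) = 2.1 + 2×1.19×3.162 = 9.626 m.
Hydraulic radius R = A/P = 6.747/9.626 = 0.7009 m.
From Manning's equation, V = (1/n) R^(2/3) S^(1/2) = (1/0.033) × 0.7009^(2/3) × 0.0015^(1/2) = 0.926 m/s.

V = 0.926 m/s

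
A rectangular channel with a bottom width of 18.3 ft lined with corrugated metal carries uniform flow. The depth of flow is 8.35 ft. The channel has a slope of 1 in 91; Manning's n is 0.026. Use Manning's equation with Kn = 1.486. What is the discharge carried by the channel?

Flow area A = b·y = 18.3 × 8.35 = 152.8 ft². Wetted perimeter P = b + 2y = 18.3 + 2×8.35 = 35 ft.
Hydraulic radius R = A/P = 152.8/35 = 4.366 ft.
Manning's equation: Q = (1.486/n) A R^(2/3) S^(1/2) = (1.486/0.026) × 152.8 × 4.366^(2/3) × 0.01099^(1/2) = 2450 ft³/s.

Q = 2450 ft³/s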